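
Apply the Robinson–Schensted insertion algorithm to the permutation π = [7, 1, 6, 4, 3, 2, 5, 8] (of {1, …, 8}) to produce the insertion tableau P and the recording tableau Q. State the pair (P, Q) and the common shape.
P = [1, 2, 5, 8] / [3] / [4] / [6] / [7];  Q = [1, 3, 7, 8] / [2] / [4] / [5] / [6];  common shape = (4, 1, 1, 1, 1)

Row-insert the values π_1, π_2, … into P one at a time, bumping the leftmost entry strictly greater than the inserted value down to the next row. The recording tableau Q records, in position (i, j), the step at which that cell was added to P.
  Insert 7 (step 1): P = [7];  Q = [1]
  Insert 1 (step 2): P = [1] / [7];  Q = [1] / [2]
  Insert 6 (step 3): P = [1, 6] / [7];  Q = [1, 3] / [2]
  Insert 4 (step 4): P = [1, 4] / [6] / [7];  Q = [1, 3] / [2] / [4]
  Insert 3 (step 5): P = [1, 3] / [4] / [6] / [7];  Q = [1, 3] / [2] / [4] / [5]
  Insert 2 (step 6): P = [1, 2] / [3] / [4] / [6] / [7];  Q = [1, 3] / [2] / [4] / [5] / [6]
  Insert 5 (step 7): P = [1, 2, 5] / [3] / [4] / [6] / [7];  Q = [1, 3, 7] / [2] / [4] / [5] / [6]
  Insert 8 (step 8): P = [1, 2, 5, 8] / [3] / [4] / [6] / [7];  Q = [1, 3, 7, 8] / [2] / [4] / [5] / [6]
Final shape: (4, 1, 1, 1, 1).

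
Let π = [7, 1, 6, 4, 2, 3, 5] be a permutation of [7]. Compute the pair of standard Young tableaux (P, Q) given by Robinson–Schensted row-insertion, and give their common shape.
P = [1, 2, 3, 5] / [4] / [6] / [7];  Q = [1, 3, 6, 7] / [2] / [4] / [5];  common shape = (4, 1, 1, 1)

Row-insert the values π_1, π_2, … into P one at a time, bumping the leftmost entry strictly greater than the inserted value down to the next row. The recording tableau Q records, in position (i, j), the step at which that cell was added to P.
  Insert 7 (step 1): P = [7];  Q = [1]
  Insert 1 (step 2): P = [1] / [7];  Q = [1] / [2]
  Insert 6 (step 3): P = [1, 6] / [7];  Q = [1, 3] / [2]
  Insert 4 (step 4): P = [1, 4] / [6] / [7];  Q = [1, 3] / [2] / [4]
  Insert 2 (step 5): P = [1, 2] / [4] / [6] / [7];  Q = [1, 3] / [2] / [4] / [5]
  Insert 3 (step 6): P = [1, 2, 3] / [4] / [6] / [7];  Q = [1, 3, 6] / [2] / [4] / [5]
  Insert 5 (step 7): P = [1, 2, 3, 5] / [4] / [6] / [7];  Q = [1, 3, 6, 7] / [2] / [4] / [5]
Final shape: (4, 1, 1, 1).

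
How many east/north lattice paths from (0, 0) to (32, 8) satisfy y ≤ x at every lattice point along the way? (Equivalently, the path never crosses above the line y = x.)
Number of paths = 58261125

By the reflection principle (André's argument), the number of monotone paths to (32, 8) with n ≤ m that never go above y = x is C(40, 32) − C(40, 33) = 76904685 − 18643560 = 58261125.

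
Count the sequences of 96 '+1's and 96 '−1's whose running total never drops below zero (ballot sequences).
C_96 = 3721443204405954385563870541379246659709506697378694300

These ballot sequences are counted by the Catalan number C_n = (1/(n + 1)) · C(2n, n). For n = 96: C_96 = (1/97) · C(192, 96) = 360979990827377575399695442513786925991822149645733347100/97 = 3721443204405954385563870541379246659709506697378694300.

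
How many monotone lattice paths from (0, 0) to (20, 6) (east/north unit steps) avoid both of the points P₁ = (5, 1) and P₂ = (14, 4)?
Number of paths = 88486

Inclusion–exclusion. Total paths: C(26, 20) = 230230. Through P₁: C(6, 5)·C(20, 15) = 93024. Through P₂: C(18, 14)·C(8, 6) = 85680. Since P₁ is strictly southwest of P₂, a monotone path through both must visit P₁ then P₂; paths through both = C(6, 5)·C(12, 9)·C(8, 6) = 36960. Avoid both = 230230 − 93024 − 85680 + 36960 = 88486.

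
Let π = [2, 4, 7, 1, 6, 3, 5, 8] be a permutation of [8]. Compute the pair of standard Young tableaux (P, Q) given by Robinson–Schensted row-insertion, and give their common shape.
P = [1, 3, 5, 8] / [2, 4, 6] / [7];  Q = [1, 2, 3, 8] / [4, 5, 7] / [6];  common shape = (4, 3, 1)

Row-insert the values π_1, π_2, … into P one at a time, bumping the leftmost entry strictly greater than the inserted value down to the next row. The recording tableau Q records, in position (i, j), the step at which that cell was added to P.
  Insert 2 (step 1): P = [2];  Q = [1]
  Insert 4 (step 2): P = [2, 4];  Q = [1, 2]
  Insert 7 (step 3): P = [2, 4, 7];  Q = [1, 2, 3]
  Insert 1 (step 4): P = [1, 4, 7] / [2];  Q = [1, 2, 3] / [4]
  Insert 6 (step 5): P = [1, 4, 6] / [2, 7];  Q = [1, 2, 3] / [4, 5]
  Insert 3 (step 6): P = [1, 3, 6] / [2, 4] / [7];  Q = [1, 2, 3] / [4, 5] / [6]
  Insert 5 (step 7): P = [1, 3, 5] / [2, 4, 6] / [7];  Q = [1, 2, 3] / [4, 5, 7] / [6]
  Insert 8 (step 8): P = [1, 3, 5, 8] / [2, 4, 6] / [7];  Q = [1, 2, 3, 8] / [4, 5, 7] / [6]
Final shape: (4, 3, 1).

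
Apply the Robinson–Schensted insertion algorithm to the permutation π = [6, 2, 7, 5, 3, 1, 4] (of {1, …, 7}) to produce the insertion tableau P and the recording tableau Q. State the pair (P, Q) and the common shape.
P = [1, 3, 4] / [2, 7] / [5] / [6];  Q = [1, 3, 7] / [2, 4] / [5] / [6];  common shape = (3, 2, 1, 1)

Row-insert the values π_1, π_2, … into P one at a time, bumping the leftmost entry strictly greater than the inserted value down to the next row. The recording tableau Q records, in position (i, j), the step at which that cell was added to P.
  Insert 6 (step 1): P = [6];  Q = [1]
  Insert 2 (step 2): P = [2] / [6];  Q = [1] / [2]
  Insert 7 (step 3): P = [2, 7] / [6];  Q = [1, 3] / [2]
  Insert 5 (step 4): P = [2, 5] / [6, 7];  Q = [1, 3] / [2, 4]
  Insert 3 (step 5): P = [2, 3] / [5, 7] / [6];  Q = [1, 3] / [2, 4] / [5]
  Insert 1 (step 6): P = [1, 3] / [2, 7] / [5] / [6];  Q = [1, 3] / [2, 4] / [5] / [6]
  Insert 4 (step 7): P = [1, 3, 4] / [2, 7] / [5] / [6];  Q = [1, 3, 7] / [2, 4] / [5] / [6]
Final shape: (3, 2, 1, 1).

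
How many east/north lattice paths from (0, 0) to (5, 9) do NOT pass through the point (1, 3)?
Number of paths = 1162

Total paths from (0, 0) to (5, 9): C(14, 5) = 2002. Paths through (1, 3): (paths (0, 0) → (1, 3)) × (paths (1, 3) → (5, 9)) = C(4, 1) · C(10, 4) = 4 · 210 = 840. Avoidance count = 2002 − 840 = 1162.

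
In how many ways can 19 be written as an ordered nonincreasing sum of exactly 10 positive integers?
p(19, 10 parts) = 30

Partitions of n into exactly k parts are in bijection with partitions of n − k into at most k parts (subtract 1 from each part). So p(19, exactly 10) = p(9, parts ≤ 10). Computing via the recurrence p(m, j) = p(m, j−1) + p(m−j, j) gives 30.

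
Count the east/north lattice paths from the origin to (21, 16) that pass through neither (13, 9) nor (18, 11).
Number of paths = 8322394650

Inclusion–exclusion. Total paths: C(37, 21) = 12875774670. Through P₁: C(22, 13)·C(15, 8) = 3200897700. Through P₂: C(29, 18)·C(8, 3) = 1937448240. Since P₁ is strictly southwest of P₂, a monotone path through both must visit P₁ then P₂; paths through both = C(22, 13)·C(7, 5)·C(8, 3) = 584965920. Avoid both = 12875774670 − 3200897700 − 1937448240 + 584965920 = 8322394650.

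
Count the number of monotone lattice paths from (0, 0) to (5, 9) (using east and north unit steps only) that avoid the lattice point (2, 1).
Number of paths = 1507

Total paths from (0, 0) to (5, 9): C(14, 5) = 2002. Paths through (2, 1): (paths (0, 0) → (2, 1)) × (paths (2, 1) → (5, 9)) = C(3, 2) · C(11, 3) = 3 · 165 = 495. Avoidance count = 2002 − 495 = 1507.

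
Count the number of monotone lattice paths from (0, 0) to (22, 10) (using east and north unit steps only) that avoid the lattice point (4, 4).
Number of paths = 55090520

Total paths from (0, 0) to (22, 10): C(32, 22) = 64512240. Paths through (4, 4): (paths (0, 0) → (4, 4)) × (paths (4, 4) → (22, 10)) = C(8, 4) · C(24, 18) = 70 · 134596 = 9421720. Avoidance count = 64512240 − 9421720 = 55090520.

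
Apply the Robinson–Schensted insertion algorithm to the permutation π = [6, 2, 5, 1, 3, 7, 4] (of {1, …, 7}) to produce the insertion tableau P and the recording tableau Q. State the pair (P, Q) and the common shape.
P = [1, 3, 4] / [2, 5, 7] / [6];  Q = [1, 3, 6] / [2, 5, 7] / [4];  common shape = (3, 3, 1)

Row-insert the values π_1, π_2, … into P one at a time, bumping the leftmost entry strictly greater than the inserted value down to the next row. The recording tableau Q records, in position (i, j), the step at which that cell was added to P.
  Insert 6 (step 1): P = [6];  Q = [1]
  Insert 2 (step 2): P = [2] / [6];  Q = [1] / [2]
  Insert 5 (step 3): P = [2, 5] / [6];  Q = [1, 3] / [2]
  Insert 1 (step 4): P = [1, 5] / [2] / [6];  Q = [1, 3] / [2] / [4]
  Insert 3 (step 5): P = [1, 3] / [2, 5] / [6];  Q = [1, 3] / [2, 5] / [4]
  Insert 7 (step 6): P = [1, 3, 7] / [2, 5] / [6];  Q = [1, 3, 6] / [2, 5] / [4]
  Insert 4 (step 7): P = [1, 3, 4] / [2, 5, 7] / [6];  Q = [1, 3, 6] / [2, 5, 7] / [4]
Final shape: (3, 3, 1).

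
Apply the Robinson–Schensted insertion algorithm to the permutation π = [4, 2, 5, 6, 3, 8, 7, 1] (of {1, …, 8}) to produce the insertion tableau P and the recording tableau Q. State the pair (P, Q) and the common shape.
P = [1, 3, 6, 7] / [2, 5, 8] / [4];  Q = [1, 3, 4, 6] / [2, 5, 7] / [8];  common shape = (4, 3, 1)

Row-insert the values π_1, π_2, … into P one at a time, bumping the leftmost entry strictly greater than the inserted value down to the next row. The recording tableau Q records, in position (i, j), the step at which that cell was added to P.
  Insert 4 (step 1): P = [4];  Q = [1]
  Insert 2 (step 2): P = [2] / [4];  Q = [1] / [2]
  Insert 5 (step 3): P = [2, 5] / [4];  Q = [1, 3] / [2]
  Insert 6 (step 4): P = [2, 5, 6] / [4];  Q = [1, 3, 4] / [2]
  Insert 3 (step 5): P = [2, 3, 6] / [4, 5];  Q = [1, 3, 4] / [2, 5]
  Insert 8 (step 6): P = [2, 3, 6, 8] / [4, 5];  Q = [1, 3, 4, 6] / [2, 5]
  Insert 7 (step 7): P = [2, 3, 6, 7] / [4, 5, 8];  Q = [1, 3, 4, 6] / [2, 5, 7]
  Insert 1 (step 8): P = [1, 3, 6, 7] / [2, 5, 8] / [4];  Q = [1, 3, 4, 6] / [2, 5, 7] / [8]
Final shape: (4, 3, 1).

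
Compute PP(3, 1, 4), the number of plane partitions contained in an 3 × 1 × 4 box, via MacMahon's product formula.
PP(3, 1, 4) = 35

Evaluate the triple product over i = 1..3, j = 1..1, k = 1..4. The factors are (2/1) · (3/2) · (4/3) · (5/4) · (3/2) · (4/3) · (5/4) · (6/5) · … (12 factors total). The numerators and denominators telescope so the product is an integer; carrying out the multiplication exactly gives PP(3, 1, 4) = 35.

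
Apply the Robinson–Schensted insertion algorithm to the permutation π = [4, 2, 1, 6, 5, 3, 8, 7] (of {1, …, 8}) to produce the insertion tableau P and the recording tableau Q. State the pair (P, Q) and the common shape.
P = [1, 3, 7] / [2, 5, 8] / [4, 6];  Q = [1, 4, 7] / [2, 5, 8] / [3, 6];  common shape = (3, 3, 2)

Row-insert the values π_1, π_2, … into P one at a time, bumping the leftmost entry strictly greater than the inserted value down to the next row. The recording tableau Q records, in position (i, j), the step at which that cell was added to P.
  Insert 4 (step 1): P = [4];  Q = [1]
  Insert 2 (step 2): P = [2] / [4];  Q = [1] / [2]
  Insert 1 (step 3): P = [1] / [2] / [4];  Q = [1] / [2] / [3]
  Insert 6 (step 4): P = [1, 6] / [2] / [4];  Q = [1, 4] / [2] / [3]
  Insert 5 (step 5): P = [1, 5] / [2, 6] / [4];  Q = [1, 4] / [2, 5] / [3]
  Insert 3 (step 6): P = [1, 3] / [2, 5] / [4, 6];  Q = [1, 4] / [2, 5] / [3, 6]
  Insert 8 (step 7): P = [1, 3, 8] / [2, 5] / [4, 6];  Q = [1, 4, 7] / [2, 5] / [3, 6]
  Insert 7 (step 8): P = [1, 3, 7] / [2, 5, 8] / [4, 6];  Q = [1, 4, 7] / [2, 5, 8] / [3, 6]
Final shape: (3, 3, 2).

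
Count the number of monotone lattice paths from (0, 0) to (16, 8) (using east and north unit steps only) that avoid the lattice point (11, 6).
Number of paths = 475575

Total paths from (0, 0) to (16, 8): C(24, 16) = 735471. Paths through (11, 6): (paths (0, 0) → (11, 6)) × (paths (11, 6) → (16, 8)) = C(17, 11) · C(7, 5) = 12376 · 21 = 259896. Avoidance count = 735471 − 259896 = 475575.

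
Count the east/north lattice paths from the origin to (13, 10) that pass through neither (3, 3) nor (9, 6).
Number of paths = 522356

Inclusion–exclusion. Total paths: C(23, 13) = 1144066. Through P₁: C(6, 3)·C(17, 10) = 388960. Through P₂: C(15, 9)·C(8, 4) = 350350. Since P₁ is strictly southwest of P₂, a monotone path through both must visit P₁ then P₂; paths through both = C(6, 3)·C(9, 6)·C(8, 4) = 117600. Avoid both = 1144066 − 388960 − 350350 + 117600 = 522356.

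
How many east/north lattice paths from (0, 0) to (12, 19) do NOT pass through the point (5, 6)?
Number of paths = 105306285

Total paths from (0, 0) to (12, 19): C(31, 12) = 141120525. Paths through (5, 6): (paths (0, 0) → (5, 6)) × (paths (5, 6) → (12, 19)) = C(11, 5) · C(20, 7) = 462 · 77520 = 35814240. Avoidance count = 141120525 − 35814240 = 105306285.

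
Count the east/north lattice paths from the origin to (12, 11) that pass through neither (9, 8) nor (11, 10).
Number of paths = 452166

Inclusion–exclusion. Total paths: C(23, 12) = 1352078. Through P₁: C(17, 9)·C(6, 3) = 486200. Through P₂: C(21, 11)·C(2, 1) = 705432. Since P₁ is strictly southwest of P₂, a monotone path through both must visit P₁ then P₂; paths through both = C(17, 9)·C(4, 2)·C(2, 1) = 291720. Avoid both = 1352078 − 486200 − 705432 + 291720 = 452166.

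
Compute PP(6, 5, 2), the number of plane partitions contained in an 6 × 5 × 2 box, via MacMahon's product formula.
PP(6, 5, 2) = 60984

Evaluate the triple product over i = 1..6, j = 1..5, k = 1..2. The factors are (2/1) · (3/2) · (3/2) · (4/3) · (4/3) · (5/4) · (5/4) · (6/5) · … (60 factors total). The numerators and denominators telescope so the product is an integer; carrying out the multiplication exactly gives PP(6, 5, 2) = 60984.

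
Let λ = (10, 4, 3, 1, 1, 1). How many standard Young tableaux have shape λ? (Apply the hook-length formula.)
# SYT of shape (10, 4, 3, 1, 1, 1) = 37035180

Hook-length formula: f^λ = n! / Π hook(c), product over all cells c of the Young diagram. For λ = (10, 4, 3, 1, 1, 1), n = 20 boxes. Hook lengths by row (left-to-right, top-to-bottom): [15, 11, 10, 8, 6, 5, 4, 3, 2, 1]; [8, 4, 3, 1]; [6, 2, 1]; [3]; [2]; [1]. Product of hooks = 65691648000. So f^λ = 20! / 65691648000 = 2432902008176640000 / 65691648000 = 37035180.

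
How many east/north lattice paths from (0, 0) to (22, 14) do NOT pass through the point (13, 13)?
Number of paths = 3692291200

Total paths from (0, 0) to (22, 14): C(36, 22) = 3796297200. Paths through (13, 13): (paths (0, 0) → (13, 13)) × (paths (13, 13) → (22, 14)) = C(26, 13) · C(10, 9) = 10400600 · 10 = 104006000. Avoidance count = 3796297200 − 104006000 = 3692291200.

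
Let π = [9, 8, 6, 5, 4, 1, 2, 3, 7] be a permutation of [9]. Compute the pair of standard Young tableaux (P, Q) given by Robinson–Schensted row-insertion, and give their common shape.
P = [1, 2, 3, 7] / [4] / [5] / [6] / [8] / [9];  Q = [1, 7, 8, 9] / [2] / [3] / [4] / [5] / [6];  common shape = (4, 1, 1, 1, 1, 1)

Row-insert the values π_1, π_2, … into P one at a time, bumping the leftmost entry strictly greater than the inserted value down to the next row. The recording tableau Q records, in position (i, j), the step at which that cell was added to P.
  Insert 9 (step 1): P = [9];  Q = [1]
  Insert 8 (step 2): P = [8] / [9];  Q = [1] / [2]
  Insert 6 (step 3): P = [6] / [8] / [9];  Q = [1] / [2] / [3]
  Insert 5 (step 4): P = [5] / [6] / [8] / [9];  Q = [1] / [2] / [3] / [4]
  Insert 4 (step 5): P = [4] / [5] / [6] / [8] / [9];  Q = [1] / [2] / [3] / [4] / [5]
  Insert 1 (step 6): P = [1] / [4] / [5] / [6] / [8] / [9];  Q = [1] / [2] / [3] / [4] / [5] / [6]
  Insert 2 (step 7): P = [1, 2] / [4] / [5] / [6] / [8] / [9];  Q = [1, 7] / [2] / [3] / [4] / [5] / [6]
  Insert 3 (step 8): P = [1, 2, 3] / [4] / [5] / [6] / [8] / [9];  Q = [1, 7, 8] / [2] / [3] / [4] / [5] / [6]
  Insert 7 (step 9): P = [1, 2, 3, 7] / [4] / [5] / [6] / [8] / [9];  Q = [1, 7, 8, 9] / [2] / [3] / [4] / [5] / [6]
Final shape: (4, 1, 1, 1, 1, 1).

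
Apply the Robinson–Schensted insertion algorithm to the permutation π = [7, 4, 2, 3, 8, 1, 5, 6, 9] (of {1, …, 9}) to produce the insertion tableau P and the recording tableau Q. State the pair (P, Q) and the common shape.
P = [1, 3, 5, 6, 9] / [2, 8] / [4] / [7];  Q = [1, 4, 5, 8, 9] / [2, 7] / [3] / [6];  common shape = (5, 2, 1, 1)

Row-insert the values π_1, π_2, … into P one at a time, bumping the leftmost entry strictly greater than the inserted value down to the next row. The recording tableau Q records, in position (i, j), the step at which that cell was added to P.
  Insert 7 (step 1): P = [7];  Q = [1]
  Insert 4 (step 2): P = [4] / [7];  Q = [1] / [2]
  Insert 2 (step 3): P = [2] / [4] / [7];  Q = [1] / [2] / [3]
  Insert 3 (step 4): P = [2, 3] / [4] / [7];  Q = [1, 4] / [2] / [3]
  Insert 8 (step 5): P = [2, 3, 8] / [4] / [7];  Q = [1, 4, 5] / [2] / [3]
  Insert 1 (step 6): P = [1, 3, 8] / [2] / [4] / [7];  Q = [1, 4, 5] / [2] / [3] / [6]
  Insert 5 (step 7): P = [1, 3, 5] / [2, 8] / [4] / [7];  Q = [1, 4, 5] / [2, 7] / [3] / [6]
  Insert 6 (step 8): P = [1, 3, 5, 6] / [2, 8] / [4] / [7];  Q = [1, 4, 5, 8] / [2, 7] / [3] / [6]
  Insert 9 (step 9): P = [1, 3, 5, 6, 9] / [2, 8] / [4] / [7];  Q = [1, 4, 5, 8, 9] / [2, 7] / [3] / [6]
Final shape: (5, 2, 1, 1).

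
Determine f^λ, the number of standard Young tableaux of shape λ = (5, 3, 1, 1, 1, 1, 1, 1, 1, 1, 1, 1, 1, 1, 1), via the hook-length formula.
# SYT of shape (5, 3, 1, 1, 1, 1, 1, 1, 1, 1, 1, 1, 1, 1, 1) = 337365

Hook-length formula: f^λ = n! / Π hook(c), product over all cells c of the Young diagram. For λ = (5, 3, 1, 1, 1, 1, 1, 1, 1, 1, 1, 1, 1, 1, 1), n = 21 boxes. Hook lengths by row (left-to-right, top-to-bottom): [19, 5, 4, 2, 1]; [16, 2, 1]; [13]; [12]; [11]; [10]; [9]; [8]; [7]; [6]; [5]; [4]; [3]; [2]; [1]. Product of hooks = 151441145856000. So f^λ = 21! / 151441145856000 = 51090942171709440000 / 151441145856000 = 337365.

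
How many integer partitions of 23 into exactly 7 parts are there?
p(23, 7 parts) = 164

Partitions of n into exactly k parts are in bijection with partitions of n − k into at most k parts (subtract 1 from each part). So p(23, exactly 7) = p(16, parts ≤ 7). Computing via the recurrence p(m, j) = p(m, j−1) + p(m−j, j) gives 164.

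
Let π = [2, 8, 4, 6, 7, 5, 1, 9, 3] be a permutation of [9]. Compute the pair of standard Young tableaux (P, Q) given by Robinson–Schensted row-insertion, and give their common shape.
P = [1, 3, 5, 7, 9] / [2, 4] / [6] / [8];  Q = [1, 2, 4, 5, 8] / [3, 9] / [6] / [7];  common shape = (5, 2, 1, 1)

Row-insert the values π_1, π_2, … into P one at a time, bumping the leftmost entry strictly greater than the inserted value down to the next row. The recording tableau Q records, in position (i, j), the step at which that cell was added to P.
  Insert 2 (step 1): P = [2];  Q = [1]
  Insert 8 (step 2): P = [2, 8];  Q = [1, 2]
  Insert 4 (step 3): P = [2, 4] / [8];  Q = [1, 2] / [3]
  Insert 6 (step 4): P = [2, 4, 6] / [8];  Q = [1, 2, 4] / [3]
  Insert 7 (step 5): P = [2, 4, 6, 7] / [8];  Q = [1, 2, 4, 5] / [3]
  Insert 5 (step 6): P = [2, 4, 5, 7] / [6] / [8];  Q = [1, 2, 4, 5] / [3] / [6]
  Insert 1 (step 7): P = [1, 4, 5, 7] / [2] / [6] / [8];  Q = [1, 2, 4, 5] / [3] / [6] / [7]
  Insert 9 (step 8): P = [1, 4, 5, 7, 9] / [2] / [6] / [8];  Q = [1, 2, 4, 5, 8] / [3] / [6] / [7]
  Insert 3 (step 9): P = [1, 3, 5, 7, 9] / [2, 4] / [6] / [8];  Q = [1, 2, 4, 5, 8] / [3, 9] / [6] / [7]
Final shape: (5, 2, 1, 1).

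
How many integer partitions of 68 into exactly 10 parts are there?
p(68, 10 parts) = 157564

Partitions of n into exactly k parts are in bijection with partitions of n − k into at most k parts (subtract 1 from each part). So p(68, exactly 10) = p(58, parts ≤ 10). Computing via the recurrence p(m, j) = p(m, j−1) + p(m−j, j) gives 157564.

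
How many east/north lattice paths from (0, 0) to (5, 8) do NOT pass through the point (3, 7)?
Number of paths = 927

Total paths from (0, 0) to (5, 8): C(13, 5) = 1287. Paths through (3, 7): (paths (0, 0) → (3, 7)) × (paths (3, 7) → (5, 8)) = C(10, 3) · C(3, 2) = 120 · 3 = 360. Avoidance count = 1287 − 360 = 927.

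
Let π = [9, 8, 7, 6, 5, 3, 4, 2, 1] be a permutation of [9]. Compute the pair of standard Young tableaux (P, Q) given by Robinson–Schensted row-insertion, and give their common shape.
P = [1, 4] / [2] / [3] / [5] / [6] / [7] / [8] / [9];  Q = [1, 7] / [2] / [3] / [4] / [5] / [6] / [8] / [9];  common shape = (2, 1, 1, 1, 1, 1, 1, 1)

Row-insert the values π_1, π_2, … into P one at a time, bumping the leftmost entry strictly greater than the inserted value down to the next row. The recording tableau Q records, in position (i, j), the step at which that cell was added to P.
  Insert 9 (step 1): P = [9];  Q = [1]
  Insert 8 (step 2): P = [8] / [9];  Q = [1] / [2]
  Insert 7 (step 3): P = [7] / [8] / [9];  Q = [1] / [2] / [3]
  Insert 6 (step 4): P = [6] / [7] / [8] / [9];  Q = [1] / [2] / [3] / [4]
  Insert 5 (step 5): P = [5] / [6] / [7] / [8] / [9];  Q = [1] / [2] / [3] / [4] / [5]
  Insert 3 (step 6): P = [3] / [5] / [6] / [7] / [8] / [9];  Q = [1] / [2] / [3] / [4] / [5] / [6]
  Insert 4 (step 7): P = [3, 4] / [5] / [6] / [7] / [8] / [9];  Q = [1, 7] / [2] / [3] / [4] / [5] / [6]
  Insert 2 (step 8): P = [2, 4] / [3] / [5] / [6] / [7] / [8] / [9];  Q = [1, 7] / [2] / [3] / [4] / [5] / [6] / [8]
  Insert 1 (step 9): P = [1, 4] / [2] / [3] / [5] / [6] / [7] / [8] / [9];  Q = [1, 7] / [2] / [3] / [4] / [5] / [6] / [8] / [9]
Final shape: (2, 1, 1, 1, 1, 1, 1, 1).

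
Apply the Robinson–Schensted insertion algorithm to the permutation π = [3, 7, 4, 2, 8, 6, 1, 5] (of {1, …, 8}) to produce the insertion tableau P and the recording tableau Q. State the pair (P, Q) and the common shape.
P = [1, 4, 5] / [2, 6] / [3, 8] / [7];  Q = [1, 2, 5] / [3, 6] / [4, 8] / [7];  common shape = (3, 2, 2, 1)

Row-insert the values π_1, π_2, … into P one at a time, bumping the leftmost entry strictly greater than the inserted value down to the next row. The recording tableau Q records, in position (i, j), the step at which that cell was added to P.
  Insert 3 (step 1): P = [3];  Q = [1]
  Insert 7 (step 2): P = [3, 7];  Q = [1, 2]
  Insert 4 (step 3): P = [3, 4] / [7];  Q = [1, 2] / [3]
  Insert 2 (step 4): P = [2, 4] / [3] / [7];  Q = [1, 2] / [3] / [4]
  Insert 8 (step 5): P = [2, 4, 8] / [3] / [7];  Q = [1, 2, 5] / [3] / [4]
  Insert 6 (step 6): P = [2, 4, 6] / [3, 8] / [7];  Q = [1, 2, 5] / [3, 6] / [4]
  Insert 1 (step 7): P = [1, 4, 6] / [2, 8] / [3] / [7];  Q = [1, 2, 5] / [3, 6] / [4] / [7]
  Insert 5 (step 8): P = [1, 4, 5] / [2, 6] / [3, 8] / [7];  Q = [1, 2, 5] / [3, 6] / [4, 8] / [7]
Final shape: (3, 2, 2, 1).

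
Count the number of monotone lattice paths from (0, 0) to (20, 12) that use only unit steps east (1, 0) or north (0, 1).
Number of paths = 225792840

A monotone lattice path from (0, 0) to (20, 12) consists of 20 east steps and 12 north steps in some order, so it is determined by which 20 of the 32 steps are east. The count is C(32, 20) = 225792840.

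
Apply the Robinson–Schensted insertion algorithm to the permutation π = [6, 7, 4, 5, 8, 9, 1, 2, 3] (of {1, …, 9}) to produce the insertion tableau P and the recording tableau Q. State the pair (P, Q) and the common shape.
P = [1, 2, 3, 9] / [4, 5, 8] / [6, 7];  Q = [1, 2, 5, 6] / [3, 4, 9] / [7, 8];  common shape = (4, 3, 2)

Row-insert the values π_1, π_2, … into P one at a time, bumping the leftmost entry strictly greater than the inserted value down to the next row. The recording tableau Q records, in position (i, j), the step at which that cell was added to P.
  Insert 6 (step 1): P = [6];  Q = [1]
  Insert 7 (step 2): P = [6, 7];  Q = [1, 2]
  Insert 4 (step 3): P = [4, 7] / [6];  Q = [1, 2] / [3]
  Insert 5 (step 4): P = [4, 5] / [6, 7];  Q = [1, 2] / [3, 4]
  Insert 8 (step 5): P = [4, 5, 8] / [6, 7];  Q = [1, 2, 5] / [3, 4]
  Insert 9 (step 6): P = [4, 5, 8, 9] / [6, 7];  Q = [1, 2, 5, 6] / [3, 4]
  Insert 1 (step 7): P = [1, 5, 8, 9] / [4, 7] / [6];  Q = [1, 2, 5, 6] / [3, 4] / [7]
  Insert 2 (step 8): P = [1, 2, 8, 9] / [4, 5] / [6, 7];  Q = [1, 2, 5, 6] / [3, 4] / [7, 8]
  Insert 3 (step 9): P = [1, 2, 3, 9] / [4, 5, 8] / [6, 7];  Q = [1, 2, 5, 6] / [3, 4, 9] / [7, 8]
Final shape: (4, 3, 2).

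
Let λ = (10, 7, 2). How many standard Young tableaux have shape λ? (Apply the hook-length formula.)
# SYT of shape (10, 7, 2) = 755820

Hook-length formula: f^λ = n! / Π hook(c), product over all cells c of the Young diagram. For λ = (10, 7, 2), n = 19 boxes. Hook lengths by row (left-to-right, top-to-bottom): [12, 11, 9, 8, 7, 6, 5, 3, 2, 1]; [8, 7, 5, 4, 3, 2, 1]; [2, 1]. Product of hooks = 160944537600. So f^λ = 19! / 160944537600 = 121645100408832000 / 160944537600 = 755820.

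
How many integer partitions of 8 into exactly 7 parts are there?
p(8, 7 parts) = 1

Partitions of n into exactly k parts ↔ partitions of n − k into at most k parts (subtract 1 from each part). For n = 8, k = 7, the partitions are: 2+1+1+1+1+1+1. Count = 1.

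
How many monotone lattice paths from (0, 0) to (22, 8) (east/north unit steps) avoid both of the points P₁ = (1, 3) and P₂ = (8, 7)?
Number of paths = 5513080

Inclusion–exclusion. Total paths: C(30, 22) = 5852925. Through P₁: C(4, 1)·C(26, 21) = 263120. Through P₂: C(15, 8)·C(15, 14) = 96525. Since P₁ is strictly southwest of P₂, a monotone path through both must visit P₁ then P₂; paths through both = C(4, 1)·C(11, 7)·C(15, 14) = 19800. Avoid both = 5852925 − 263120 − 96525 + 19800 = 5513080.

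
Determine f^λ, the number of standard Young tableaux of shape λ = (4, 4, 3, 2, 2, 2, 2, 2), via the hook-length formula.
# SYT of shape (4, 4, 3, 2, 2, 2, 2, 2) = 44442216

Hook-length formula: f^λ = n! / Π hook(c), product over all cells c of the Young diagram. For λ = (4, 4, 3, 2, 2, 2, 2, 2), n = 21 boxes. Hook lengths by row (left-to-right, top-to-bottom): [11, 10, 4, 2]; [10, 9, 3, 1]; [8, 7, 1]; [6, 5]; [5, 4]; [4, 3]; [3, 2]; [2, 1]. Product of hooks = 1149603840000. So f^λ = 21! / 1149603840000 = 51090942171709440000 / 1149603840000 = 44442216.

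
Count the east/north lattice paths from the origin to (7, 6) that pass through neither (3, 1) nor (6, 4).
Number of paths = 822

Inclusion–exclusion. Total paths: C(13, 7) = 1716. Through P₁: C(4, 3)·C(9, 4) = 504. Through P₂: C(10, 6)·C(3, 1) = 630. Since P₁ is strictly southwest of P₂, a monotone path through both must visit P₁ then P₂; paths through both = C(4, 3)·C(6, 3)·C(3, 1) = 240. Avoid both = 1716 − 504 − 630 + 240 = 822.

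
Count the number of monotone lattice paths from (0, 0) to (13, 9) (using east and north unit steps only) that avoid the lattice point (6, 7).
Number of paths = 435644

Total paths from (0, 0) to (13, 9): C(22, 13) = 497420. Paths through (6, 7): (paths (0, 0) → (6, 7)) × (paths (6, 7) → (13, 9)) = C(13, 6) · C(9, 7) = 1716 · 36 = 61776. Avoidance count = 497420 − 61776 = 435644.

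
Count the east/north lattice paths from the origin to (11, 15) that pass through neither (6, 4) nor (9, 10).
Number of paths = 5239382

Inclusion–exclusion. Total paths: C(26, 11) = 7726160. Through P₁: C(10, 6)·C(16, 5) = 917280. Through P₂: C(19, 9)·C(7, 2) = 1939938. Since P₁ is strictly southwest of P₂, a monotone path through both must visit P₁ then P₂; paths through both = C(10, 6)·C(9, 3)·C(7, 2) = 370440. Avoid both = 7726160 − 917280 − 1939938 + 370440 = 5239382.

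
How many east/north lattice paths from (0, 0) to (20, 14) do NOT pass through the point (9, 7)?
Number of paths = 1027909080

Total paths from (0, 0) to (20, 14): C(34, 20) = 1391975640. Paths through (9, 7): (paths (0, 0) → (9, 7)) × (paths (9, 7) → (20, 14)) = C(16, 9) · C(18, 11) = 11440 · 31824 = 364066560. Avoidance count = 1391975640 − 364066560 = 1027909080.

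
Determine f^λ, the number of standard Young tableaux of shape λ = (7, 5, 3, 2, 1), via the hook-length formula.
# SYT of shape (7, 5, 3, 2, 1) = 13366080

Hook-length formula: f^λ = n! / Π hook(c), product over all cells c of the Young diagram. For λ = (7, 5, 3, 2, 1), n = 18 boxes. Hook lengths by row (left-to-right, top-to-bottom): [11, 9, 7, 5, 4, 2, 1]; [8, 6, 4, 2, 1]; [5, 3, 1]; [3, 1]; [1]. Product of hooks = 479001600. So f^λ = 18! / 479001600 = 6402373705728000 / 479001600 = 13366080.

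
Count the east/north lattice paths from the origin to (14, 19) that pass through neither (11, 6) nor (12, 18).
Number of paths = 552881629

Inclusion–exclusion. Total paths: C(33, 14) = 818809200. Through P₁: C(17, 11)·C(16, 3) = 6930560. Through P₂: C(30, 12)·C(3, 2) = 259479675. Since P₁ is strictly southwest of P₂, a monotone path through both must visit P₁ then P₂; paths through both = C(17, 11)·C(13, 1)·C(3, 2) = 482664. Avoid both = 818809200 − 6930560 − 259479675 + 482664 = 552881629.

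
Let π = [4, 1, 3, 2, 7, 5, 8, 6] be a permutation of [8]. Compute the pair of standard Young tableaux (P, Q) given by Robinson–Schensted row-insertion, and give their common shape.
P = [1, 2, 5, 6] / [3, 7, 8] / [4];  Q = [1, 3, 5, 7] / [2, 6, 8] / [4];  common shape = (4, 3, 1)

Row-insert the values π_1, π_2, … into P one at a time, bumping the leftmost entry strictly greater than the inserted value down to the next row. The recording tableau Q records, in position (i, j), the step at which that cell was added to P.
  Insert 4 (step 1): P = [4];  Q = [1]
  Insert 1 (step 2): P = [1] / [4];  Q = [1] / [2]
  Insert 3 (step 3): P = [1, 3] / [4];  Q = [1, 3] / [2]
  Insert 2 (step 4): P = [1, 2] / [3] / [4];  Q = [1, 3] / [2] / [4]
  Insert 7 (step 5): P = [1, 2, 7] / [3] / [4];  Q = [1, 3, 5] / [2] / [4]
  Insert 5 (step 6): P = [1, 2, 5] / [3, 7] / [4];  Q = [1, 3, 5] / [2, 6] / [4]
  Insert 8 (step 7): P = [1, 2, 5, 8] / [3, 7] / [4];  Q = [1, 3, 5, 7] / [2, 6] / [4]
  Insert 6 (step 8): P = [1, 2, 5, 6] / [3, 7, 8] / [4];  Q = [1, 3, 5, 7] / [2, 6, 8] / [4]
Final shape: (4, 3, 1).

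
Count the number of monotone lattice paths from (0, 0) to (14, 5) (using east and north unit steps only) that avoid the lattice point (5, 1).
Number of paths = 7338

Total paths from (0, 0) to (14, 5): C(19, 14) = 11628. Paths through (5, 1): (paths (0, 0) → (5, 1)) × (paths (5, 1) → (14, 5)) = C(6, 5) · C(13, 9) = 6 · 715 = 4290. Avoidance count = 11628 − 4290 = 7338.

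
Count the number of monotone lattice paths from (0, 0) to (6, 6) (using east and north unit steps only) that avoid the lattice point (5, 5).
Number of paths = 420

Total paths from (0, 0) to (6, 6): C(12, 6) = 924. Paths through (5, 5): (paths (0, 0) → (5, 5)) × (paths (5, 5) → (6, 6)) = C(10, 5) · C(2, 1) = 252 · 2 = 504. Avoidance count = 924 − 504 = 420.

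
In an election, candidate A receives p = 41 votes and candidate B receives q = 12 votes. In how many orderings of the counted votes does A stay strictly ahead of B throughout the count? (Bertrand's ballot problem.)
Strict-lead orderings = 145975678030

Total orderings of the 53 votes with 41 for A: C(53, 41) = 266783135710. By the Bertrand ballot formula (Cycle Lemma / reflection principle), the number of orderings in which A is strictly ahead of B throughout is (p − q)/(p + q) · C(p + q, p) = (41 − 12)/(41 + 12) · 266783135710 = 145975678030.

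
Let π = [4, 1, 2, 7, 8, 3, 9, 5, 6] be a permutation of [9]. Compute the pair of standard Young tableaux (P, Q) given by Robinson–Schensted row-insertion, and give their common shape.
P = [1, 2, 3, 5, 6] / [4, 7, 8, 9];  Q = [1, 3, 4, 5, 7] / [2, 6, 8, 9];  common shape = (5, 4)

Row-insert the values π_1, π_2, … into P one at a time, bumping the leftmost entry strictly greater than the inserted value down to the next row. The recording tableau Q records, in position (i, j), the step at which that cell was added to P.
  Insert 4 (step 1): P = [4];  Q = [1]
  Insert 1 (step 2): P = [1] / [4];  Q = [1] / [2]
  Insert 2 (step 3): P = [1, 2] / [4];  Q = [1, 3] / [2]
  Insert 7 (step 4): P = [1, 2, 7] / [4];  Q = [1, 3, 4] / [2]
  Insert 8 (step 5): P = [1, 2, 7, 8] / [4];  Q = [1, 3, 4, 5] / [2]
  Insert 3 (step 6): P = [1, 2, 3, 8] / [4, 7];  Q = [1, 3, 4, 5] / [2, 6]
  Insert 9 (step 7): P = [1, 2, 3, 8, 9] / [4, 7];  Q = [1, 3, 4, 5, 7] / [2, 6]
  Insert 5 (step 8): P = [1, 2, 3, 5, 9] / [4, 7, 8];  Q = [1, 3, 4, 5, 7] / [2, 6, 8]
  Insert 6 (step 9): P = [1, 2, 3, 5, 6] / [4, 7, 8, 9];  Q = [1, 3, 4, 5, 7] / [2, 6, 8, 9]
Final shape: (5, 4).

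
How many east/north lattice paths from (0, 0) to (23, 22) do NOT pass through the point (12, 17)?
Number of paths = 3890033919720

Total paths from (0, 0) to (23, 22): C(45, 23) = 4116715363800. Paths through (12, 17): (paths (0, 0) → (12, 17)) × (paths (12, 17) → (23, 22)) = C(29, 12) · C(16, 11) = 51895935 · 4368 = 226681444080. Avoidance count = 4116715363800 − 226681444080 = 3890033919720.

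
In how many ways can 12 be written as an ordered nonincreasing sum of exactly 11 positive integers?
p(12, 11 parts) = 1

Partitions of n into exactly k parts ↔ partitions of n − k into at most k parts (subtract 1 from each part). For n = 12, k = 11, the partitions are: 2+1+1+1+1+1+1+1+1+1+1. Count = 1.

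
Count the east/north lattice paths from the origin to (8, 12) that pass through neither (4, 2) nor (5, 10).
Number of paths = 82275

Inclusion–exclusion. Total paths: C(20, 8) = 125970. Through P₁: C(6, 4)·C(14, 4) = 15015. Through P₂: C(15, 5)·C(5, 3) = 30030. Since P₁ is strictly southwest of P₂, a monotone path through both must visit P₁ then P₂; paths through both = C(6, 4)·C(9, 1)·C(5, 3) = 1350. Avoid both = 125970 − 15015 − 30030 + 1350 = 82275.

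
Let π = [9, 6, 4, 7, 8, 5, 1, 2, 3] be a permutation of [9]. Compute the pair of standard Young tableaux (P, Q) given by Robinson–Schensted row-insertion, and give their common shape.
P = [1, 2, 3] / [4, 5, 8] / [6, 7] / [9];  Q = [1, 4, 5] / [2, 6, 9] / [3, 8] / [7];  common shape = (3, 3, 2, 1)

Row-insert the values π_1, π_2, … into P one at a time, bumping the leftmost entry strictly greater than the inserted value down to the next row. The recording tableau Q records, in position (i, j), the step at which that cell was added to P.
  Insert 9 (step 1): P = [9];  Q = [1]
  Insert 6 (step 2): P = [6] / [9];  Q = [1] / [2]
  Insert 4 (step 3): P = [4] / [6] / [9];  Q = [1] / [2] / [3]
  Insert 7 (step 4): P = [4, 7] / [6] / [9];  Q = [1, 4] / [2] / [3]
  Insert 8 (step 5): P = [4, 7, 8] / [6] / [9];  Q = [1, 4, 5] / [2] / [3]
  Insert 5 (step 6): P = [4, 5, 8] / [6, 7] / [9];  Q = [1, 4, 5] / [2, 6] / [3]
  Insert 1 (step 7): P = [1, 5, 8] / [4, 7] / [6] / [9];  Q = [1, 4, 5] / [2, 6] / [3] / [7]
  Insert 2 (step 8): P = [1, 2, 8] / [4, 5] / [6, 7] / [9];  Q = [1, 4, 5] / [2, 6] / [3, 8] / [7]
  Insert 3 (step 9): P = [1, 2, 3] / [4, 5, 8] / [6, 7] / [9];  Q = [1, 4, 5] / [2, 6, 9] / [3, 8] / [7]
Final shape: (3, 3, 2, 1).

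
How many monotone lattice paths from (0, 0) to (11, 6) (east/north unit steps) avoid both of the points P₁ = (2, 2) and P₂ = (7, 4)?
Number of paths = 5026

Inclusion–exclusion. Total paths: C(17, 11) = 12376. Through P₁: C(4, 2)·C(13, 9) = 4290. Through P₂: C(11, 7)·C(6, 4) = 4950. Since P₁ is strictly southwest of P₂, a monotone path through both must visit P₁ then P₂; paths through both = C(4, 2)·C(7, 5)·C(6, 4) = 1890. Avoid both = 12376 − 4290 − 4950 + 1890 = 5026.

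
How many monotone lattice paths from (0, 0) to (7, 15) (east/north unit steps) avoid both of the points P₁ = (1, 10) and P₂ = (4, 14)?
Number of paths = 154762

Inclusion–exclusion. Total paths: C(22, 7) = 170544. Through P₁: C(11, 1)·C(11, 6) = 5082. Through P₂: C(18, 4)·C(4, 3) = 12240. Since P₁ is strictly southwest of P₂, a monotone path through both must visit P₁ then P₂; paths through both = C(11, 1)·C(7, 3)·C(4, 3) = 1540. Avoid both = 170544 − 5082 − 12240 + 1540 = 154762.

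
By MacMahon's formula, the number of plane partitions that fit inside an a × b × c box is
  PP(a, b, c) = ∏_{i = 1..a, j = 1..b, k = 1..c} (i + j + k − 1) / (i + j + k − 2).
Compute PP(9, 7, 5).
PP(9, 7, 5) = 2424984388825856

Evaluate the triple product over i = 1..9, j = 1..7, k = 1..5. The factors are (2/1) · (3/2) · (4/3) · (5/4) · (6/5) · (3/2) · (4/3) · (5/4) · … (315 factors total). The numerators and denominators telescope so the product is an integer; carrying out the multiplication exactly gives PP(9, 7, 5) = 2424984388825856.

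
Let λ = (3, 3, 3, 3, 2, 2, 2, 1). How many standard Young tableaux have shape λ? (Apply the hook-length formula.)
# SYT of shape (3, 3, 3, 3, 2, 2, 2, 1) = 1662804

Hook-length formula: f^λ = n! / Π hook(c), product over all cells c of the Young diagram. For λ = (3, 3, 3, 3, 2, 2, 2, 1), n = 19 boxes. Hook lengths by row (left-to-right, top-to-bottom): [10, 8, 4]; [9, 7, 3]; [8, 6, 2]; [7, 5, 1]; [5, 3]; [4, 2]; [3, 1]; [1]. Product of hooks = 73156608000. So f^λ = 19! / 73156608000 = 121645100408832000 / 73156608000 = 1662804.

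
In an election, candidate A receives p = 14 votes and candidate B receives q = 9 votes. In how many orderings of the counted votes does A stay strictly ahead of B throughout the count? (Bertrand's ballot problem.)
Strict-lead orderings = 177650

Total orderings of the 23 votes with 14 for A: C(23, 14) = 817190. By the Bertrand ballot formula (Cycle Lemma / reflection principle), the number of orderings in which A is strictly ahead of B throughout is (p − q)/(p + q) · C(p + q, p) = (14 − 9)/(14 + 9) · 817190 = 177650.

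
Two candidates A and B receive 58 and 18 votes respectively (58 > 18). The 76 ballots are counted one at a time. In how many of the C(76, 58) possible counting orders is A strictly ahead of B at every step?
Strict-lead orderings = 65941543390318000

Total orderings of the 76 votes with 58 for A: C(76, 58) = 125288932441604200. By the Bertrand ballot formula (Cycle Lemma / reflection principle), the number of orderings in which A is strictly ahead of B throughout is (p − q)/(p + q) · C(p + q, p) = (58 − 18)/(58 + 18) · 125288932441604200 = 65941543390318000.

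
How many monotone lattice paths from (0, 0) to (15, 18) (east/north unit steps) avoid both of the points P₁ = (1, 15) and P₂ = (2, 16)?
Number of paths = 1037134735

Inclusion–exclusion. Total paths: C(33, 15) = 1037158320. Through P₁: C(16, 1)·C(17, 14) = 10880. Through P₂: C(18, 2)·C(15, 13) = 16065. Since P₁ is strictly southwest of P₂, a monotone path through both must visit P₁ then P₂; paths through both = C(16, 1)·C(2, 1)·C(15, 13) = 3360. Avoid both = 1037158320 − 10880 − 16065 + 3360 = 1037134735.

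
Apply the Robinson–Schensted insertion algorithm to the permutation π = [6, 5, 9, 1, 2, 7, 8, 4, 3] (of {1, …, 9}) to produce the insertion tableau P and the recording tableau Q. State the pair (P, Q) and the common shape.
P = [1, 2, 3, 8] / [4, 7] / [5, 9] / [6];  Q = [1, 3, 6, 7] / [2, 5] / [4, 8] / [9];  common shape = (4, 2, 2, 1)

Row-insert the values π_1, π_2, … into P one at a time, bumping the leftmost entry strictly greater than the inserted value down to the next row. The recording tableau Q records, in position (i, j), the step at which that cell was added to P.
  Insert 6 (step 1): P = [6];  Q = [1]
  Insert 5 (step 2): P = [5] / [6];  Q = [1] / [2]
  Insert 9 (step 3): P = [5, 9] / [6];  Q = [1, 3] / [2]
  Insert 1 (step 4): P = [1, 9] / [5] / [6];  Q = [1, 3] / [2] / [4]
  Insert 2 (step 5): P = [1, 2] / [5, 9] / [6];  Q = [1, 3] / [2, 5] / [4]
  Insert 7 (step 6): P = [1, 2, 7] / [5, 9] / [6];  Q = [1, 3, 6] / [2, 5] / [4]
  Insert 8 (step 7): P = [1, 2, 7, 8] / [5, 9] / [6];  Q = [1, 3, 6, 7] / [2, 5] / [4]
  Insert 4 (step 8): P = [1, 2, 4, 8] / [5, 7] / [6, 9];  Q = [1, 3, 6, 7] / [2, 5] / [4, 8]
  Insert 3 (step 9): P = [1, 2, 3, 8] / [4, 7] / [5, 9] / [6];  Q = [1, 3, 6, 7] / [2, 5] / [4, 8] / [9]
Final shape: (4, 2, 2, 1).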